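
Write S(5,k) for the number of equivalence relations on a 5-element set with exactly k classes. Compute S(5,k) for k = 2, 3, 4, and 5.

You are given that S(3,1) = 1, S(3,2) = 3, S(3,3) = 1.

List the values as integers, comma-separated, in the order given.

[4] T[4,1]:1*1+0=1 · T[4,2]:2*3+1=7 · T[4,3]:3*1+3=6 · T[4,4]:4*0+1=1
[5] T[5,2]:2*7+1=15 · T[5,3]:3*6+7=25 · T[5,4]:4*1+6=10 · T[5,5]:5*0+1=1
Read S(5,2) = 15, S(5,3) = 25, S(5,4) = 10, S(5,5) = 1.

15, 25, 10, 1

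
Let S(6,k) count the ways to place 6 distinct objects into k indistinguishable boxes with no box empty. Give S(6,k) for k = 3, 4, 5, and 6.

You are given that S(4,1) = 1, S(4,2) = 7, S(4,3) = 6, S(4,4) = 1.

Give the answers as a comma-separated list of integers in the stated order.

90, 65, 15, 1

r5: T_5,2=2×7+1=15; T_5,3=3×6+7=25; T_5,4=4×1+6=10; T_5,5=5×0+1=1
r6: T_6,3=3×25+15=90; T_6,4=4×10+25=65; T_6,5=5×1+10=15; T_6,6=6×0+1=1
Read S(6,3) = 90, S(6,4) = 65, S(6,5) = 15, S(6,6) = 1.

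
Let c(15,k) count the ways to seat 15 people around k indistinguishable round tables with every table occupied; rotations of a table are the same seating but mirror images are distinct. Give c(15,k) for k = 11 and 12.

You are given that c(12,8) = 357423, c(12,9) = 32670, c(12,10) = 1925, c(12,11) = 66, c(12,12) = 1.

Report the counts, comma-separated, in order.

2749747, 143325

row 13: T[13][9]=12·32670+357423=749463  T[13][10]=12·1925+32670=55770  T[13][11]=12·66+1925=2717  T[13][12]=12·1+66=78
row 14: T[14][10]=13·55770+749463=1474473  T[14][11]=13·2717+55770=91091  T[14][12]=13·78+2717=3731
row 15: T[15][11]=14·91091+1474473=2749747  T[15][12]=14·3731+91091=143325
Read c(15,11) = 2749747, c(15,12) = 143325.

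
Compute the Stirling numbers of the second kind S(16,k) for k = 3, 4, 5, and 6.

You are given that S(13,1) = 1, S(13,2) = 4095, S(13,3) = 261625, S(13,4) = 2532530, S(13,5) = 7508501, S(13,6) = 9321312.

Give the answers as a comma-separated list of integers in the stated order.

7141686, 171798901, 1096190550, 2734926558

i=14: T(14,1)=0+1·1=1 | T(14,2)=1+2·4095=8191 | T(14,3)=4095+3·261625=788970 | T(14,4)=261625+4·2532530=10391745 | T(14,5)=2532530+5·7508501=40075035 | T(14,6)=7508501+6·9321312=63436373
i=15: T(15,2)=1+2·8191=16383 | T(15,3)=8191+3·788970=2375101 | T(15,4)=788970+4·10391745=42355950 | T(15,5)=10391745+5·40075035=210766920 | T(15,6)=40075035+6·63436373=420693273
i=16: T(16,3)=16383+3·2375101=7141686 | T(16,4)=2375101+4·42355950=171798901 | T(16,5)=42355950+5·210766920=1096190550 | T(16,6)=210766920+6·420693273=2734926558
Read S(16,3) = 7141686, S(16,4) = 171798901, S(16,5) = 1096190550, S(16,6) = 2734926558.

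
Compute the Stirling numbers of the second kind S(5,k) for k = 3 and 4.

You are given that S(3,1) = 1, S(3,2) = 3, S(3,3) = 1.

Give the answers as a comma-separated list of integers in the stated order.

row 4: T[4][2]=2·3+1=7  T[4][3]=3·1+3=6  T[4][4]=4·0+1=1
row 5: T[5][3]=3·6+7=25  T[5][4]=4·1+6=10
Read S(5,3) = 25, S(5,4) = 10.

25, 10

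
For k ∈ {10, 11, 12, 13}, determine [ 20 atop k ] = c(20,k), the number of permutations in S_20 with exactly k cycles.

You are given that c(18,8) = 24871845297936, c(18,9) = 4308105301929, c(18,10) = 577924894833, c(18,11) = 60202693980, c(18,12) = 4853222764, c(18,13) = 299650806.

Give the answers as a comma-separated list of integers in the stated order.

381922055502195, 46280647751910, 4465226757381, 342252511900

r19: T_19,9=18×4308105301929+24871845297936=102417740732658; T_19,10=18×577924894833+4308105301929=14710753408923; T_19,11=18×60202693980+577924894833=1661573386473; T_19,12=18×4853222764+60202693980=147560703732; T_19,13=18×299650806+4853222764=10246937272
r20: T_20,10=19×14710753408923+102417740732658=381922055502195; T_20,11=19×1661573386473+14710753408923=46280647751910; T_20,12=19×147560703732+1661573386473=4465226757381; T_20,13=19×10246937272+147560703732=342252511900
Read c(20,10) = 381922055502195, c(20,11) = 46280647751910, c(20,12) = 4465226757381, c(20,13) = 342252511900.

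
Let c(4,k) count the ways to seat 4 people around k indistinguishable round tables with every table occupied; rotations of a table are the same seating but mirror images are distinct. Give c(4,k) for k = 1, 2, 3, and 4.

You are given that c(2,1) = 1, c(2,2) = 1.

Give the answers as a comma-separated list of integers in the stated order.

6, 11, 6, 1

r3: T_3,1=2×1+0=2; T_3,2=2×1+1=3; T_3,3=2×0+1=1
r4: T_4,1=3×2+0=6; T_4,2=3×3+2=11; T_4,3=3×1+3=6; T_4,4=3×0+1=1
Read c(4,1) = 6, c(4,2) = 11, c(4,3) = 6, c(4,4) = 1.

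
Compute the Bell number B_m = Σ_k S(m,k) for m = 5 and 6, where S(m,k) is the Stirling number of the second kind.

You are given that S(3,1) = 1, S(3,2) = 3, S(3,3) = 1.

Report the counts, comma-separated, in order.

row 4: T[4][1]=1·1+0=1  T[4][2]=2·3+1=7  T[4][3]=3·1+3=6  T[4][4]=4·0+1=1
row 5: T[5][1]=1·1+0=1  T[5][2]=2·7+1=15  T[5][3]=3·6+7=25  T[5][4]=4·1+6=10  T[5][5]=5·0+1=1
row 6: T[6][1]=1·1+0=1  T[6][2]=2·15+1=31  T[6][3]=3·25+15=90  T[6][4]=4·10+25=65  T[6][5]=5·1+10=15  T[6][6]=6·0+1=1
B_5 = ΣS(5,k) = 1+15+25+10+1 = 52
B_6 = ΣS(6,k) = 1+31+90+65+15+1 = 203

52, 203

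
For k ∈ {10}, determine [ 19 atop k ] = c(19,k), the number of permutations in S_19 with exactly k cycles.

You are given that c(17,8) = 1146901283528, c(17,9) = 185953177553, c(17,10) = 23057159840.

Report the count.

r18: T_18,9=17×185953177553+1146901283528=4308105301929; T_18,10=17×23057159840+185953177553=577924894833
r19: T_19,10=18×577924894833+4308105301929=14710753408923
Read c(19,10) = 14710753408923.

14710753408923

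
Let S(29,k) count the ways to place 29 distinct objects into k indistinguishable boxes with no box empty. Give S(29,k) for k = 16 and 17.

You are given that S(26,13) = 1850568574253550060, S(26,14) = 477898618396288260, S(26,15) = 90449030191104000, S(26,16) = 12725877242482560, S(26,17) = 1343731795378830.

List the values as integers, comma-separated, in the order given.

@27  (27,14):477898618396288260·14+1850568574253550060→8541149231801585700, (27,15):90449030191104000·15+477898618396288260→1834634071262848260, (27,16):12725877242482560·16+90449030191104000→294063066070824960, (27,17):1343731795378830·17+12725877242482560→35569317763922670
@28  (28,15):1834634071262848260·15+8541149231801585700→36060660300744309600, (28,16):294063066070824960·16+1834634071262848260→6539643128396047620, (28,17):35569317763922670·17+294063066070824960→898741468057510350
@29  (29,16):6539643128396047620·16+36060660300744309600→140694950355081071520, (29,17):898741468057510350·17+6539643128396047620→21818248085373723570
Read S(29,16) = 140694950355081071520, S(29,17) = 21818248085373723570.

140694950355081071520, 21818248085373723570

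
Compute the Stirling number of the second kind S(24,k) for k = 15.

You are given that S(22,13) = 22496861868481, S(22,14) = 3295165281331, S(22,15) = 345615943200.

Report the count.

i=23: T(23,14)=22496861868481+14·3295165281331=68629175807115 | T(23,15)=3295165281331+15·345615943200=8479404429331
i=24: T(24,15)=68629175807115+15·8479404429331=195820242247080
Read S(24,15) = 195820242247080.

195820242247080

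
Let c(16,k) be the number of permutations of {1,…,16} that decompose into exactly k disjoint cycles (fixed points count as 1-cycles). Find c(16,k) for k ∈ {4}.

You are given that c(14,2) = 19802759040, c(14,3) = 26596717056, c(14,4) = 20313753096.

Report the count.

@15  (15,3):26596717056·14+19802759040→392156797824, (15,4):20313753096·14+26596717056→310989260400
@16  (16,4):310989260400·15+392156797824→5056995703824
Read c(16,4) = 5056995703824.

5056995703824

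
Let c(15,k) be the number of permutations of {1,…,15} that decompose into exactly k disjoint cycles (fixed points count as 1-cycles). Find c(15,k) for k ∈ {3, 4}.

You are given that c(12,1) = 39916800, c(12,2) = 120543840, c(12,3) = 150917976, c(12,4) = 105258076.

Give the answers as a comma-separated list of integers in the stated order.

i=13: T(13,1)=0+12·39916800=479001600 | T(13,2)=39916800+12·120543840=1486442880 | T(13,3)=120543840+12·150917976=1931559552 | T(13,4)=150917976+12·105258076=1414014888
i=14: T(14,2)=479001600+13·1486442880=19802759040 | T(14,3)=1486442880+13·1931559552=26596717056 | T(14,4)=1931559552+13·1414014888=20313753096
i=15: T(15,3)=19802759040+14·26596717056=392156797824 | T(15,4)=26596717056+14·20313753096=310989260400
Read c(15,3) = 392156797824, c(15,4) = 310989260400.

392156797824, 310989260400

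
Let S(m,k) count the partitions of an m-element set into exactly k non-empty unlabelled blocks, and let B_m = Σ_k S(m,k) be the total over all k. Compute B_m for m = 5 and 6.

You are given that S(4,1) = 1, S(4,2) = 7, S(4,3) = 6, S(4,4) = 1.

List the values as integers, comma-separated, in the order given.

52, 203

row 5: T[5][1]=1·1+0=1  T[5][2]=2·7+1=15  T[5][3]=3·6+7=25  T[5][4]=4·1+6=10  T[5][5]=5·0+1=1
row 6: T[6][1]=1·1+0=1  T[6][2]=2·15+1=31  T[6][3]=3·25+15=90  T[6][4]=4·10+25=65  T[6][5]=5·1+10=15  T[6][6]=6·0+1=1
B_5 = ΣS(5,k) = 1+15+25+10+1 = 52
B_6 = ΣS(6,k) = 1+31+90+65+15+1 = 203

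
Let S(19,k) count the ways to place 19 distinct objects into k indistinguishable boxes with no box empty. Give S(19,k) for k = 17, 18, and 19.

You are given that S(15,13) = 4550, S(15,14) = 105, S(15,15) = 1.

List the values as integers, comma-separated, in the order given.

i=16: T(16,14)=4550+14·105=6020 | T(16,15)=105+15·1=120 | T(16,16)=1+16·0=1
i=17: T(17,15)=6020+15·120=7820 | T(17,16)=120+16·1=136 | T(17,17)=1+17·0=1
i=18: T(18,16)=7820+16·136=9996 | T(18,17)=136+17·1=153 | T(18,18)=1+18·0=1
i=19: T(19,17)=9996+17·153=12597 | T(19,18)=153+18·1=171 | T(19,19)=1+19·0=1
Read S(19,17) = 12597, S(19,18) = 171, S(19,19) = 1.

12597, 171, 1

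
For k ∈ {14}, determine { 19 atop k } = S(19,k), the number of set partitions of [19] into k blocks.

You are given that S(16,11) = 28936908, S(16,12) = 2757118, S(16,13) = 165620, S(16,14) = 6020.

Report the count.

243577530

i=17: T(17,12)=28936908+12·2757118=62022324 | T(17,13)=2757118+13·165620=4910178 | T(17,14)=165620+14·6020=249900
i=18: T(18,13)=62022324+13·4910178=125854638 | T(18,14)=4910178+14·249900=8408778
i=19: T(19,14)=125854638+14·8408778=243577530
Read S(19,14) = 243577530.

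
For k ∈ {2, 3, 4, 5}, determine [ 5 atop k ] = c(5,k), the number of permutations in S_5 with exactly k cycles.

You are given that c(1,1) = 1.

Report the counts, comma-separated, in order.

50, 35, 10, 1

row 2: T[2][1]=1·1+0=1  T[2][2]=1·0+1=1
row 3: T[3][1]=2·1+0=2  T[3][2]=2·1+1=3  T[3][3]=2·0+1=1
row 4: T[4][1]=3·2+0=6  T[4][2]=3·3+2=11  T[4][3]=3·1+3=6  T[4][4]=3·0+1=1
row 5: T[5][2]=4·11+6=50  T[5][3]=4·6+11=35  T[5][4]=4·1+6=10  T[5][5]=4·0+1=1
Read c(5,2) = 50, c(5,3) = 35, c(5,4) = 10, c(5,5) = 1.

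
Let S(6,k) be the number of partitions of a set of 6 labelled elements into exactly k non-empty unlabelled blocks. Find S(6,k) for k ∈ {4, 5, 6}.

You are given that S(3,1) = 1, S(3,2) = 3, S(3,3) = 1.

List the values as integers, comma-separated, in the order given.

65, 15, 1

[4] T[4,2]:2*3+1=7 · T[4,3]:3*1+3=6 · T[4,4]:4*0+1=1
[5] T[5,3]:3*6+7=25 · T[5,4]:4*1+6=10 · T[5,5]:5*0+1=1
[6] T[6,4]:4*10+25=65 · T[6,5]:5*1+10=15 · T[6,6]:6*0+1=1
Read S(6,4) = 65, S(6,5) = 15, S(6,6) = 1.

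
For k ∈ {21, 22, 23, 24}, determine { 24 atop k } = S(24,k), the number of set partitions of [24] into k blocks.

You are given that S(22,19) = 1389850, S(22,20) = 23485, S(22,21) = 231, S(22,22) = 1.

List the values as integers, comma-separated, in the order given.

2454606, 33902, 276, 1

[23] T[23,20]:20*23485+1389850=1859550 · T[23,21]:21*231+23485=28336 · T[23,22]:22*1+231=253 · T[23,23]:23*0+1=1
[24] T[24,21]:21*28336+1859550=2454606 · T[24,22]:22*253+28336=33902 · T[24,23]:23*1+253=276 · T[24,24]:24*0+1=1
Read S(24,21) = 2454606, S(24,22) = 33902, S(24,23) = 276, S(24,24) = 1.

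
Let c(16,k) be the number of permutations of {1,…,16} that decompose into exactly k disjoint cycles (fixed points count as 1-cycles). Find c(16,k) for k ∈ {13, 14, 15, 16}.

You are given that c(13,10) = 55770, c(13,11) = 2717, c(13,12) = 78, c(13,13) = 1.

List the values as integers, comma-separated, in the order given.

[14] T[14,11]:13*2717+55770=91091 · T[14,12]:13*78+2717=3731 · T[14,13]:13*1+78=91 · T[14,14]:13*0+1=1
[15] T[15,12]:14*3731+91091=143325 · T[15,13]:14*91+3731=5005 · T[15,14]:14*1+91=105 · T[15,15]:14*0+1=1
[16] T[16,13]:15*5005+143325=218400 · T[16,14]:15*105+5005=6580 · T[16,15]:15*1+105=120 · T[16,16]:15*0+1=1
Read c(16,13) = 218400, c(16,14) = 6580, c(16,15) = 120, c(16,16) = 1.

218400, 6580, 120, 1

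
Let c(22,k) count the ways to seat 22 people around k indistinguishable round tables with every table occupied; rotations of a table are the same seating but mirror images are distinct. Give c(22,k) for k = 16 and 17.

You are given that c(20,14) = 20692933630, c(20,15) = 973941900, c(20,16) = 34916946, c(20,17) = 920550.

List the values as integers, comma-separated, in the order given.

i=21: T(21,15)=20692933630+20·973941900=40171771630 | T(21,16)=973941900+20·34916946=1672280820 | T(21,17)=34916946+20·920550=53327946
i=22: T(22,16)=40171771630+21·1672280820=75289668850 | T(22,17)=1672280820+21·53327946=2792167686
Read c(22,16) = 75289668850, c(22,17) = 2792167686.

75289668850, 2792167686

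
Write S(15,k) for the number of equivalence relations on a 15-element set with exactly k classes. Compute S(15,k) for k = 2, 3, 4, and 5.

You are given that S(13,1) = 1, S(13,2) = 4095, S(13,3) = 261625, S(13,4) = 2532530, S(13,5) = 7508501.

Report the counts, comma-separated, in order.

16383, 2375101, 42355950, 210766920

i=14: T(14,1)=0+1·1=1 | T(14,2)=1+2·4095=8191 | T(14,3)=4095+3·261625=788970 | T(14,4)=261625+4·2532530=10391745 | T(14,5)=2532530+5·7508501=40075035
i=15: T(15,2)=1+2·8191=16383 | T(15,3)=8191+3·788970=2375101 | T(15,4)=788970+4·10391745=42355950 | T(15,5)=10391745+5·40075035=210766920
Read S(15,2) = 16383, S(15,3) = 2375101, S(15,4) = 42355950, S(15,5) = 210766920.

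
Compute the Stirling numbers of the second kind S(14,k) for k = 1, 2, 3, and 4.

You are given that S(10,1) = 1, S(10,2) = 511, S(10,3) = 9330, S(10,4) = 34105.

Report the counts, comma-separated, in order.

1, 8191, 788970, 10391745

@11  (11,1):1·1+0→1, (11,2):511·2+1→1023, (11,3):9330·3+511→28501, (11,4):34105·4+9330→145750
@12  (12,1):1·1+0→1, (12,2):1023·2+1→2047, (12,3):28501·3+1023→86526, (12,4):145750·4+28501→611501
@13  (13,1):1·1+0→1, (13,2):2047·2+1→4095, (13,3):86526·3+2047→261625, (13,4):611501·4+86526→2532530
@14  (14,1):1·1+0→1, (14,2):4095·2+1→8191, (14,3):261625·3+4095→788970, (14,4):2532530·4+261625→10391745
Read S(14,1) = 1, S(14,2) = 8191, S(14,3) = 788970, S(14,4) = 10391745.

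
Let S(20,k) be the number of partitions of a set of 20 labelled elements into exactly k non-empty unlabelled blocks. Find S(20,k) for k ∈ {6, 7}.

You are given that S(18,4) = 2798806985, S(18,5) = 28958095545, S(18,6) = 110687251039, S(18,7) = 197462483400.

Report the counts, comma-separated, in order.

4306078895384, 11143554045652

i=19: T(19,5)=2798806985+5·28958095545=147589284710 | T(19,6)=28958095545+6·110687251039=693081601779 | T(19,7)=110687251039+7·197462483400=1492924634839
i=20: T(20,6)=147589284710+6·693081601779=4306078895384 | T(20,7)=693081601779+7·1492924634839=11143554045652
Read S(20,6) = 4306078895384, S(20,7) = 11143554045652.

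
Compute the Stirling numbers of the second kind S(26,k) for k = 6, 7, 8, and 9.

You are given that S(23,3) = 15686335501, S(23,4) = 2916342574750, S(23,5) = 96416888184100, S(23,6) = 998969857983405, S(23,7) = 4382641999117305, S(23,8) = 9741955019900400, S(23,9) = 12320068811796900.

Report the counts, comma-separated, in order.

i=24: T(24,4)=15686335501+4·2916342574750=11681056634501 | T(24,5)=2916342574750+5·96416888184100=485000783495250 | T(24,6)=96416888184100+6·998969857983405=6090236036084530 | T(24,7)=998969857983405+7·4382641999117305=31677463851804540 | T(24,8)=4382641999117305+8·9741955019900400=82318282158320505 | T(24,9)=9741955019900400+9·12320068811796900=120622574326072500
i=25: T(25,5)=11681056634501+5·485000783495250=2436684974110751 | T(25,6)=485000783495250+6·6090236036084530=37026417000002430 | T(25,7)=6090236036084530+7·31677463851804540=227832482998716310 | T(25,8)=31677463851804540+8·82318282158320505=690223721118368580 | T(25,9)=82318282158320505+9·120622574326072500=1167921451092973005
i=26: T(26,6)=2436684974110751+6·37026417000002430=224595186974125331 | T(26,7)=37026417000002430+7·227832482998716310=1631853797991016600 | T(26,8)=227832482998716310+8·690223721118368580=5749622251945664950 | T(26,9)=690223721118368580+9·1167921451092973005=11201516780955125625
Read S(26,6) = 224595186974125331, S(26,7) = 1631853797991016600, S(26,8) = 5749622251945664950, S(26,9) = 11201516780955125625.

224595186974125331, 1631853797991016600, 5749622251945664950, 11201516780955125625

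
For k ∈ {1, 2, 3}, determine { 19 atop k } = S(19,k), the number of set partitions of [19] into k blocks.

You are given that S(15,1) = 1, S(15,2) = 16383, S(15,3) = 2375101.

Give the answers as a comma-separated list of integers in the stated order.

1, 262143, 193448101

r16: T_16,1=1×1+0=1; T_16,2=2×16383+1=32767; T_16,3=3×2375101+16383=7141686
r17: T_17,1=1×1+0=1; T_17,2=2×32767+1=65535; T_17,3=3×7141686+32767=21457825
r18: T_18,1=1×1+0=1; T_18,2=2×65535+1=131071; T_18,3=3×21457825+65535=64439010
r19: T_19,1=1×1+0=1; T_19,2=2×131071+1=262143; T_19,3=3×64439010+131071=193448101
Read S(19,1) = 1, S(19,2) = 262143, S(19,3) = 193448101.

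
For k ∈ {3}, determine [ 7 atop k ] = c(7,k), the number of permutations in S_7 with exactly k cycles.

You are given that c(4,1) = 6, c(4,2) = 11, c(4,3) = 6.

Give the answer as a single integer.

i=5: T(5,1)=0+4·6=24 | T(5,2)=6+4·11=50 | T(5,3)=11+4·6=35
i=6: T(6,2)=24+5·50=274 | T(6,3)=50+5·35=225
i=7: T(7,3)=274+6·225=1624
Read c(7,3) = 1624.

1624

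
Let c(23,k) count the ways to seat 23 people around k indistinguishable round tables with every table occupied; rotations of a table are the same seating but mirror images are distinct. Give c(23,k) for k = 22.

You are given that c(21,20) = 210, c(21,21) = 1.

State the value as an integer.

253

i=22: T(22,21)=210+21·1=231 | T(22,22)=1+21·0=1
i=23: T(23,22)=231+22·1=253
Read c(23,22) = 253.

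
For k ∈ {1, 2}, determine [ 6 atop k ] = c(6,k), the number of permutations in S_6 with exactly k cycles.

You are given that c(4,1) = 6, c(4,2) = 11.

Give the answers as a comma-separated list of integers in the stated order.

120, 274

r5: T_5,1=4×6+0=24; T_5,2=4×11+6=50
r6: T_6,1=5×24+0=120; T_6,2=5×50+24=274
Read c(6,1) = 120, c(6,2) = 274.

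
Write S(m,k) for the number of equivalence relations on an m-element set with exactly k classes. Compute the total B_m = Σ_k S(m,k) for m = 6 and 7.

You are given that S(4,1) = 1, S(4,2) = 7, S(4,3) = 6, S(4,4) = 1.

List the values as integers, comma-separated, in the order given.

row 5: T[5][1]=1·1+0=1  T[5][2]=2·7+1=15  T[5][3]=3·6+7=25  T[5][4]=4·1+6=10  T[5][5]=5·0+1=1
row 6: T[6][1]=1·1+0=1  T[6][2]=2·15+1=31  T[6][3]=3·25+15=90  T[6][4]=4·10+25=65  T[6][5]=5·1+10=15  T[6][6]=6·0+1=1
row 7: T[7][1]=1·1+0=1  T[7][2]=2·31+1=63  T[7][3]=3·90+31=301  T[7][4]=4·65+90=350  T[7][5]=5·15+65=140  T[7][6]=6·1+15=21  T[7][7]=7·0+1=1
B_6 = ΣS(6,k) = 1+31+90+65+15+1 = 203
B_7 = ΣS(7,k) = 1+63+301+350+140+21+1 = 877

203, 877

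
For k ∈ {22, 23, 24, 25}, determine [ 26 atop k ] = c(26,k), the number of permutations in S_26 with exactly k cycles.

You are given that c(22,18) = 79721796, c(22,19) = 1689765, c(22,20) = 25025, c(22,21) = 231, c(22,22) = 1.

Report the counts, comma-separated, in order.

@23  (23,19):1689765·22+79721796→116896626, (23,20):25025·22+1689765→2240315, (23,21):231·22+25025→30107, (23,22):1·22+231→253, (23,23):0·22+1→1
@24  (24,20):2240315·23+116896626→168423871, (24,21):30107·23+2240315→2932776, (24,22):253·23+30107→35926, (24,23):1·23+253→276, (24,24):0·23+1→1
@25  (25,21):2932776·24+168423871→238810495, (25,22):35926·24+2932776→3795000, (25,23):276·24+35926→42550, (25,24):1·24+276→300, (25,25):0·24+1→1
@26  (26,22):3795000·25+238810495→333685495, (26,23):42550·25+3795000→4858750, (26,24):300·25+42550→50050, (26,25):1·25+300→325
Read c(26,22) = 333685495, c(26,23) = 4858750, c(26,24) = 50050, c(26,25) = 325.

333685495, 4858750, 50050, 325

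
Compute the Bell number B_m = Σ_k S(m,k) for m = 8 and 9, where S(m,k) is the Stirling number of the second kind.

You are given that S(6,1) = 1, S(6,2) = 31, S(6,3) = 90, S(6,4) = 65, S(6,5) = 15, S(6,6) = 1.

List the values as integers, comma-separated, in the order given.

@7  (7,1):1·1+0→1, (7,2):31·2+1→63, (7,3):90·3+31→301, (7,4):65·4+90→350, (7,5):15·5+65→140, (7,6):1·6+15→21, (7,7):0·7+1→1
@8  (8,1):1·1+0→1, (8,2):63·2+1→127, (8,3):301·3+63→966, (8,4):350·4+301→1701, (8,5):140·5+350→1050, (8,6):21·6+140→266, (8,7):1·7+21→28, (8,8):0·8+1→1
@9  (9,1):1·1+0→1, (9,2):127·2+1→255, (9,3):966·3+127→3025, (9,4):1701·4+966→7770, (9,5):1050·5+1701→6951, (9,6):266·6+1050→2646, (9,7):28·7+266→462, (9,8):1·8+28→36, (9,9):0·9+1→1
B_8 = ΣS(8,k) = 1+127+966+1701+1050+266+28+1 = 4140
B_9 = ΣS(9,k) = 1+255+3025+7770+6951+2646+462+36+1 = 21147

4140, 21147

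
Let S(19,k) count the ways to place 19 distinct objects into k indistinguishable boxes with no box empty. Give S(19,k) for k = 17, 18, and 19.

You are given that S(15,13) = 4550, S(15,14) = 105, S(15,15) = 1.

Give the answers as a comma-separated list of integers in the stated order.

12597, 171, 1

row 16: T[16][14]=14·105+4550=6020  T[16][15]=15·1+105=120  T[16][16]=16·0+1=1
row 17: T[17][15]=15·120+6020=7820  T[17][16]=16·1+120=136  T[17][17]=17·0+1=1
row 18: T[18][16]=16·136+7820=9996  T[18][17]=17·1+136=153  T[18][18]=18·0+1=1
row 19: T[19][17]=17·153+9996=12597  T[19][18]=18·1+153=171  T[19][19]=19·0+1=1
Read S(19,17) = 12597, S(19,18) = 171, S(19,19) = 1.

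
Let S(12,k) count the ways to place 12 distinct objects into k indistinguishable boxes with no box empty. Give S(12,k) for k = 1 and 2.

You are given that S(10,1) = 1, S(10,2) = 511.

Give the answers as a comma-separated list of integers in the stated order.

[11] T[11,1]:1*1+0=1 · T[11,2]:2*511+1=1023
[12] T[12,1]:1*1+0=1 · T[12,2]:2*1023+1=2047
Read S(12,1) = 1, S(12,2) = 2047.

1, 2047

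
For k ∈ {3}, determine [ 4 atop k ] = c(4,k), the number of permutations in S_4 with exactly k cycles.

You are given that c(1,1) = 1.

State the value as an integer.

row 2: T[2][1]=1·1+0=1  T[2][2]=1·0+1=1
row 3: T[3][2]=2·1+1=3  T[3][3]=2·0+1=1
row 4: T[4][3]=3·1+3=6
Read c(4,3) = 6.

6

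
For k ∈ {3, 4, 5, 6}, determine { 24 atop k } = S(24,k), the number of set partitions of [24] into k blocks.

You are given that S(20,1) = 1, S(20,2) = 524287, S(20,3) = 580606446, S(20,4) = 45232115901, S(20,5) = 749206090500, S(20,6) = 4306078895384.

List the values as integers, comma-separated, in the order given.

row 21: T[21][1]=1·1+0=1  T[21][2]=2·524287+1=1048575  T[21][3]=3·580606446+524287=1742343625  T[21][4]=4·45232115901+580606446=181509070050  T[21][5]=5·749206090500+45232115901=3791262568401  T[21][6]=6·4306078895384+749206090500=26585679462804
row 22: T[22][1]=1·1+0=1  T[22][2]=2·1048575+1=2097151  T[22][3]=3·1742343625+1048575=5228079450  T[22][4]=4·181509070050+1742343625=727778623825  T[22][5]=5·3791262568401+181509070050=19137821912055  T[22][6]=6·26585679462804+3791262568401=163305339345225
row 23: T[23][2]=2·2097151+1=4194303  T[23][3]=3·5228079450+2097151=15686335501  T[23][4]=4·727778623825+5228079450=2916342574750  T[23][5]=5·19137821912055+727778623825=96416888184100  T[23][6]=6·163305339345225+19137821912055=998969857983405
row 24: T[24][3]=3·15686335501+4194303=47063200806  T[24][4]=4·2916342574750+15686335501=11681056634501  T[24][5]=5·96416888184100+2916342574750=485000783495250  T[24][6]=6·998969857983405+96416888184100=6090236036084530
Read S(24,3) = 47063200806, S(24,4) = 11681056634501, S(24,5) = 485000783495250, S(24,6) = 6090236036084530.

47063200806, 11681056634501, 485000783495250, 6090236036084530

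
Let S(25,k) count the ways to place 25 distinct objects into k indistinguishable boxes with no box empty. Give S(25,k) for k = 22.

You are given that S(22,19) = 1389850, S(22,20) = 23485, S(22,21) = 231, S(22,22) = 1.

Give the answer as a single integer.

3200450

[23] T[23,20]:20*23485+1389850=1859550 · T[23,21]:21*231+23485=28336 · T[23,22]:22*1+231=253
[24] T[24,21]:21*28336+1859550=2454606 · T[24,22]:22*253+28336=33902
[25] T[25,22]:22*33902+2454606=3200450
Read S(25,22) = 3200450.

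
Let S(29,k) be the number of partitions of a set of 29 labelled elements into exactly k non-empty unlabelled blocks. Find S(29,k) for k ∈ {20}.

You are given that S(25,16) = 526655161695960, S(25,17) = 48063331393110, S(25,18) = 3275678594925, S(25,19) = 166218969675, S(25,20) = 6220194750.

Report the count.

17110181160972900

@26  (26,17):48063331393110·17+526655161695960→1343731795378830, (26,18):3275678594925·18+48063331393110→107025546101760, (26,19):166218969675·19+3275678594925→6433839018750, (26,20):6220194750·20+166218969675→290622864675
@27  (27,18):107025546101760·18+1343731795378830→3270191625210510, (27,19):6433839018750·19+107025546101760→229268487458010, (27,20):290622864675·20+6433839018750→12246296312250
@28  (28,19):229268487458010·19+3270191625210510→7626292886912700, (28,20):12246296312250·20+229268487458010→474194413703010
@29  (29,20):474194413703010·20+7626292886912700→17110181160972900
Read S(29,20) = 17110181160972900.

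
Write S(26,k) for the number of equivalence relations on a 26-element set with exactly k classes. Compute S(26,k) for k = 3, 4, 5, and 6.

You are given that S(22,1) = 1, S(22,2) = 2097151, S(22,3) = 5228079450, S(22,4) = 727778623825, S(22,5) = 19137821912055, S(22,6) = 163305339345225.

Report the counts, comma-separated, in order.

@23  (23,1):1·1+0→1, (23,2):2097151·2+1→4194303, (23,3):5228079450·3+2097151→15686335501, (23,4):727778623825·4+5228079450→2916342574750, (23,5):19137821912055·5+727778623825→96416888184100, (23,6):163305339345225·6+19137821912055→998969857983405
@24  (24,1):1·1+0→1, (24,2):4194303·2+1→8388607, (24,3):15686335501·3+4194303→47063200806, (24,4):2916342574750·4+15686335501→11681056634501, (24,5):96416888184100·5+2916342574750→485000783495250, (24,6):998969857983405·6+96416888184100→6090236036084530
@25  (25,2):8388607·2+1→16777215, (25,3):47063200806·3+8388607→141197991025, (25,4):11681056634501·4+47063200806→46771289738810, (25,5):485000783495250·5+11681056634501→2436684974110751, (25,6):6090236036084530·6+485000783495250→37026417000002430
@26  (26,3):141197991025·3+16777215→423610750290, (26,4):46771289738810·4+141197991025→187226356946265, (26,5):2436684974110751·5+46771289738810→12230196160292565, (26,6):37026417000002430·6+2436684974110751→224595186974125331
Read S(26,3) = 423610750290, S(26,4) = 187226356946265, S(26,5) = 12230196160292565, S(26,6) = 224595186974125331.

423610750290, 187226356946265, 12230196160292565, 224595186974125331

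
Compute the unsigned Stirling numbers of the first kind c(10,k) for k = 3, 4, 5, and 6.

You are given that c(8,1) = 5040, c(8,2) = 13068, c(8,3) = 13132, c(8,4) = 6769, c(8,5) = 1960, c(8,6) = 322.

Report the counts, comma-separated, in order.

1172700, 723680, 269325, 63273

r9: T_9,2=8×13068+5040=109584; T_9,3=8×13132+13068=118124; T_9,4=8×6769+13132=67284; T_9,5=8×1960+6769=22449; T_9,6=8×322+1960=4536
r10: T_10,3=9×118124+109584=1172700; T_10,4=9×67284+118124=723680; T_10,5=9×22449+67284=269325; T_10,6=9×4536+22449=63273
Read c(10,3) = 1172700, c(10,4) = 723680, c(10,5) = 269325, c(10,6) = 63273.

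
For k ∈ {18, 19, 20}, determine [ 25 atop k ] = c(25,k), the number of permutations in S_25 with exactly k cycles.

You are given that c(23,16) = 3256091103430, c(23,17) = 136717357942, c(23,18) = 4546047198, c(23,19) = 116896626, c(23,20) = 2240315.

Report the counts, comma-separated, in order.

@24  (24,17):136717357942·23+3256091103430→6400590336096, (24,18):4546047198·23+136717357942→241276443496, (24,19):116896626·23+4546047198→7234669596, (24,20):2240315·23+116896626→168423871
@25  (25,18):241276443496·24+6400590336096→12191224980000, (25,19):7234669596·24+241276443496→414908513800, (25,20):168423871·24+7234669596→11276842500
Read c(25,18) = 12191224980000, c(25,19) = 414908513800, c(25,20) = 11276842500.

12191224980000, 414908513800, 11276842500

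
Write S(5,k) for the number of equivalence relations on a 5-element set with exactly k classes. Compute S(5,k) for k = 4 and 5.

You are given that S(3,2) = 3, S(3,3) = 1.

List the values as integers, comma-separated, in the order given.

@4  (4,3):1·3+3→6, (4,4):0·4+1→1
@5  (5,4):1·4+6→10, (5,5):0·5+1→1
Read S(5,4) = 10, S(5,5) = 1.

10, 1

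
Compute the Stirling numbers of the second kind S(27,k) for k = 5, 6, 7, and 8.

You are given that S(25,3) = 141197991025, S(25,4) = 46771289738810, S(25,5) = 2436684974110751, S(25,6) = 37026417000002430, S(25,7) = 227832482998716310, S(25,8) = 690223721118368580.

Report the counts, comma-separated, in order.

61338207158409090, 1359801318005044551, 11647571772911241531, 47628831813556336200

r26: T_26,4=4×46771289738810+141197991025=187226356946265; T_26,5=5×2436684974110751+46771289738810=12230196160292565; T_26,6=6×37026417000002430+2436684974110751=224595186974125331; T_26,7=7×227832482998716310+37026417000002430=1631853797991016600; T_26,8=8×690223721118368580+227832482998716310=5749622251945664950
r27: T_27,5=5×12230196160292565+187226356946265=61338207158409090; T_27,6=6×224595186974125331+12230196160292565=1359801318005044551; T_27,7=7×1631853797991016600+224595186974125331=11647571772911241531; T_27,8=8×5749622251945664950+1631853797991016600=47628831813556336200
Read S(27,5) = 61338207158409090, S(27,6) = 1359801318005044551, S(27,7) = 11647571772911241531, S(27,8) = 47628831813556336200.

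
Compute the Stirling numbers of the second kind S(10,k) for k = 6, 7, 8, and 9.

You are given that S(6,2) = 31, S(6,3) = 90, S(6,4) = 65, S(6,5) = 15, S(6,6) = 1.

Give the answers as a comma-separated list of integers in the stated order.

[7] T[7,3]:3*90+31=301 · T[7,4]:4*65+90=350 · T[7,5]:5*15+65=140 · T[7,6]:6*1+15=21 · T[7,7]:7*0+1=1
[8] T[8,4]:4*350+301=1701 · T[8,5]:5*140+350=1050 · T[8,6]:6*21+140=266 · T[8,7]:7*1+21=28 · T[8,8]:8*0+1=1
[9] T[9,5]:5*1050+1701=6951 · T[9,6]:6*266+1050=2646 · T[9,7]:7*28+266=462 · T[9,8]:8*1+28=36 · T[9,9]:9*0+1=1
[10] T[10,6]:6*2646+6951=22827 · T[10,7]:7*462+2646=5880 · T[10,8]:8*36+462=750 · T[10,9]:9*1+36=45
Read S(10,6) = 22827, S(10,7) = 5880, S(10,8) = 750, S(10,9) = 45.

22827, 5880, 750, 45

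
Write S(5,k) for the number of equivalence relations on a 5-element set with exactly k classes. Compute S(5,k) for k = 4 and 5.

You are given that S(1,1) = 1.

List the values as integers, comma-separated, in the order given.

r2: T_2,1=1×1+0=1; T_2,2=2×0+1=1
r3: T_3,2=2×1+1=3; T_3,3=3×0+1=1
r4: T_4,3=3×1+3=6; T_4,4=4×0+1=1
r5: T_5,4=4×1+6=10; T_5,5=5×0+1=1
Read S(5,4) = 10, S(5,5) = 1.

10, 1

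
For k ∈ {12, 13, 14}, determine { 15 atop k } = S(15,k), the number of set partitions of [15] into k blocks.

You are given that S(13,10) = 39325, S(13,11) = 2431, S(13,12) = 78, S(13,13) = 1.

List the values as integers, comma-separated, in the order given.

106470, 4550, 105

@14  (14,11):2431·11+39325→66066, (14,12):78·12+2431→3367, (14,13):1·13+78→91, (14,14):0·14+1→1
@15  (15,12):3367·12+66066→106470, (15,13):91·13+3367→4550, (15,14):1·14+91→105
Read S(15,12) = 106470, S(15,13) = 4550, S(15,14) = 105.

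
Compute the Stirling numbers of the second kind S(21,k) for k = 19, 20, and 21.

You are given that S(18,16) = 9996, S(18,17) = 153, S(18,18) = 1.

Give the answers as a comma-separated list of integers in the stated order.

i=19: T(19,17)=9996+17·153=12597 | T(19,18)=153+18·1=171 | T(19,19)=1+19·0=1
i=20: T(20,18)=12597+18·171=15675 | T(20,19)=171+19·1=190 | T(20,20)=1+20·0=1
i=21: T(21,19)=15675+19·190=19285 | T(21,20)=190+20·1=210 | T(21,21)=1+21·0=1
Read S(21,19) = 19285, S(21,20) = 210, S(21,21) = 1.

19285, 210, 1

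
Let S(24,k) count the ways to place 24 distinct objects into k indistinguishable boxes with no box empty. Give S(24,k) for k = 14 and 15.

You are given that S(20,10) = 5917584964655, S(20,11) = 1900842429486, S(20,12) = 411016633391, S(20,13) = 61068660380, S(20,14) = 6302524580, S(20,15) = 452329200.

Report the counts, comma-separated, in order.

i=21: T(21,11)=5917584964655+11·1900842429486=26826851689001 | T(21,12)=1900842429486+12·411016633391=6833042030178 | T(21,13)=411016633391+13·61068660380=1204909218331 | T(21,14)=61068660380+14·6302524580=149304004500 | T(21,15)=6302524580+15·452329200=13087462580
i=22: T(22,12)=26826851689001+12·6833042030178=108823356051137 | T(22,13)=6833042030178+13·1204909218331=22496861868481 | T(22,14)=1204909218331+14·149304004500=3295165281331 | T(22,15)=149304004500+15·13087462580=345615943200
i=23: T(23,13)=108823356051137+13·22496861868481=401282560341390 | T(23,14)=22496861868481+14·3295165281331=68629175807115 | T(23,15)=3295165281331+15·345615943200=8479404429331
i=24: T(24,14)=401282560341390+14·68629175807115=1362091021641000 | T(24,15)=68629175807115+15·8479404429331=195820242247080
Read S(24,14) = 1362091021641000, S(24,15) = 195820242247080.

1362091021641000, 195820242247080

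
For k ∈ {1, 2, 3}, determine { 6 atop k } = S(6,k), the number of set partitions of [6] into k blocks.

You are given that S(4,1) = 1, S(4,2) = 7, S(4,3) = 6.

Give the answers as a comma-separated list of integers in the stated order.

1, 31, 90

[5] T[5,1]:1*1+0=1 · T[5,2]:2*7+1=15 · T[5,3]:3*6+7=25
[6] T[6,1]:1*1+0=1 · T[6,2]:2*15+1=31 · T[6,3]:3*25+15=90
Read S(6,1) = 1, S(6,2) = 31, S(6,3) = 90.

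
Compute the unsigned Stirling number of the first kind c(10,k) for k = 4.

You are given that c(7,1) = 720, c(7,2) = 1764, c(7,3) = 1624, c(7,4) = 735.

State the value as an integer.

723680

@8  (8,2):1764·7+720→13068, (8,3):1624·7+1764→13132, (8,4):735·7+1624→6769
@9  (9,3):13132·8+13068→118124, (9,4):6769·8+13132→67284
@10  (10,4):67284·9+118124→723680
Read c(10,4) = 723680.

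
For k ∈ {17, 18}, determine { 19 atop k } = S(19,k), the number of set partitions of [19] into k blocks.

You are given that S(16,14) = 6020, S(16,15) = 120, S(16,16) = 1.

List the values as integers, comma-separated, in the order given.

12597, 171

@17  (17,15):120·15+6020→7820, (17,16):1·16+120→136, (17,17):0·17+1→1
@18  (18,16):136·16+7820→9996, (18,17):1·17+136→153, (18,18):0·18+1→1
@19  (19,17):153·17+9996→12597, (19,18):1·18+153→171
Read S(19,17) = 12597, S(19,18) = 171.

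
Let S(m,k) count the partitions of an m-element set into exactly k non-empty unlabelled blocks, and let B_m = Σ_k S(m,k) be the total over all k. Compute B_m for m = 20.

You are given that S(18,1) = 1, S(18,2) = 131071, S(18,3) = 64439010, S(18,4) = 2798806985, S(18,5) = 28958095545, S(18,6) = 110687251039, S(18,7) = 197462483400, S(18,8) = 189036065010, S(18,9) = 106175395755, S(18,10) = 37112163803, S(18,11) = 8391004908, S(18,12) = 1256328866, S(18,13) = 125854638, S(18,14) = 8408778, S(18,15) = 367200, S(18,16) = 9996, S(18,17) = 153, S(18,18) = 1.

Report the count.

row 19: T[19][1]=1·1+0=1  T[19][2]=2·131071+1=262143  T[19][3]=3·64439010+131071=193448101  T[19][4]=4·2798806985+64439010=11259666950  T[19][5]=5·28958095545+2798806985=147589284710  T[19][6]=6·110687251039+28958095545=693081601779  T[19][7]=7·197462483400+110687251039=1492924634839  T[19][8]=8·189036065010+197462483400=1709751003480  T[19][9]=9·106175395755+189036065010=1144614626805  T[19][10]=10·37112163803+106175395755=477297033785  T[19][11]=11·8391004908+37112163803=129413217791  T[19][12]=12·1256328866+8391004908=23466951300  T[19][13]=13·125854638+1256328866=2892439160  T[19][14]=14·8408778+125854638=243577530  T[19][15]=15·367200+8408778=13916778  T[19][16]=16·9996+367200=527136  T[19][17]=17·153+9996=12597  T[19][18]=18·1+153=171  T[19][19]=19·0+1=1
row 20: T[20][1]=1·1+0=1  T[20][2]=2·262143+1=524287  T[20][3]=3·193448101+262143=580606446  T[20][4]=4·11259666950+193448101=45232115901  T[20][5]=5·147589284710+11259666950=749206090500  T[20][6]=6·693081601779+147589284710=4306078895384  T[20][7]=7·1492924634839+693081601779=11143554045652  T[20][8]=8·1709751003480+1492924634839=15170932662679  T[20][9]=9·1144614626805+1709751003480=12011282644725  T[20][10]=10·477297033785+1144614626805=5917584964655  T[20][11]=11·129413217791+477297033785=1900842429486  T[20][12]=12·23466951300+129413217791=411016633391  T[20][13]=13·2892439160+23466951300=61068660380  T[20][14]=14·243577530+2892439160=6302524580  T[20][15]=15·13916778+243577530=452329200  T[20][16]=16·527136+13916778=22350954  T[20][17]=17·12597+527136=741285  T[20][18]=18·171+12597=15675  T[20][19]=19·1+171=190  T[20][20]=20·0+1=1
B_20 = ΣS(20,k) = 1+524287+580606446+45232115901+749206090500+4306078895384+11143554045652+15170932662679+12011282644725+5917584964655+1900842429486+411016633391+61068660380+6302524580+452329200+22350954+741285+15675+190+1 = 51724158235372

51724158235372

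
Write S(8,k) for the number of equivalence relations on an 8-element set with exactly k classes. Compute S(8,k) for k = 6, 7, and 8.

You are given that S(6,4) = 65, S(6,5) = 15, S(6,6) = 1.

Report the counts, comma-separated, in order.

266, 28, 1

@7  (7,5):15·5+65→140, (7,6):1·6+15→21, (7,7):0·7+1→1
@8  (8,6):21·6+140→266, (8,7):1·7+21→28, (8,8):0·8+1→1
Read S(8,6) = 266, S(8,7) = 28, S(8,8) = 1.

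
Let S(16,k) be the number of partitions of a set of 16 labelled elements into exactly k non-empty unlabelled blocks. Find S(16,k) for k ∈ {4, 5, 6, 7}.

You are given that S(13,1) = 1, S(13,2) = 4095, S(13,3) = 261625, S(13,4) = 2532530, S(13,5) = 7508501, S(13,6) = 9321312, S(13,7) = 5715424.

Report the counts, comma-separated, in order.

171798901, 1096190550, 2734926558, 3281882604

[14] T[14,2]:2*4095+1=8191 · T[14,3]:3*261625+4095=788970 · T[14,4]:4*2532530+261625=10391745 · T[14,5]:5*7508501+2532530=40075035 · T[14,6]:6*9321312+7508501=63436373 · T[14,7]:7*5715424+9321312=49329280
[15] T[15,3]:3*788970+8191=2375101 · T[15,4]:4*10391745+788970=42355950 · T[15,5]:5*40075035+10391745=210766920 · T[15,6]:6*63436373+40075035=420693273 · T[15,7]:7*49329280+63436373=408741333
[16] T[16,4]:4*42355950+2375101=171798901 · T[16,5]:5*210766920+42355950=1096190550 · T[16,6]:6*420693273+210766920=2734926558 · T[16,7]:7*408741333+420693273=3281882604
Read S(16,4) = 171798901, S(16,5) = 1096190550, S(16,6) = 2734926558, S(16,7) = 3281882604.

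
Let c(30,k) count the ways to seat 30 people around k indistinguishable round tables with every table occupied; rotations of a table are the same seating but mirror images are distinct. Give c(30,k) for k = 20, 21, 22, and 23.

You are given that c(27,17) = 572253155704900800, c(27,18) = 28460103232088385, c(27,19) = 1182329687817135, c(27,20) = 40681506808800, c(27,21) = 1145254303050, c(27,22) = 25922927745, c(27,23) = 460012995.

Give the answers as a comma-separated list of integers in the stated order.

i=28: T(28,18)=572253155704900800+27·28460103232088385=1340675942971287195 | T(28,19)=28460103232088385+27·1182329687817135=60383004803151030 | T(28,20)=1182329687817135+27·40681506808800=2280730371654735 | T(28,21)=40681506808800+27·1145254303050=71603372991150 | T(28,22)=1145254303050+27·25922927745=1845173352165 | T(28,23)=25922927745+27·460012995=38343278610
i=29: T(29,19)=1340675942971287195+28·60383004803151030=3031400077459516035 | T(29,20)=60383004803151030+28·2280730371654735=124243455209483610 | T(29,21)=2280730371654735+28·71603372991150=4285624815406935 | T(29,22)=71603372991150+28·1845173352165=123268226851770 | T(29,23)=1845173352165+28·38343278610=2918785153245
i=30: T(30,20)=3031400077459516035+29·124243455209483610=6634460278534540725 | T(30,21)=124243455209483610+29·4285624815406935=248526574856284725 | T(30,22)=4285624815406935+29·123268226851770=7860403394108265 | T(30,23)=123268226851770+29·2918785153245=207912996295875
Read c(30,20) = 6634460278534540725, c(30,21) = 248526574856284725, c(30,22) = 7860403394108265, c(30,23) = 207912996295875.

6634460278534540725, 248526574856284725, 7860403394108265, 207912996295875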